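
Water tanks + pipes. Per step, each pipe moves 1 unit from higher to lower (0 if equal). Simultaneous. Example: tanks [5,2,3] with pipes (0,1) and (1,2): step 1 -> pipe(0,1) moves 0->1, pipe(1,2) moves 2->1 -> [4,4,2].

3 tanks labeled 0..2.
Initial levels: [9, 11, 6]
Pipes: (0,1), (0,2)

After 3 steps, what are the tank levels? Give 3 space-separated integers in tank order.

Answer: 8 9 9

Derivation:
Step 1: flows [1->0,0->2] -> levels [9 10 7]
Step 2: flows [1->0,0->2] -> levels [9 9 8]
Step 3: flows [0=1,0->2] -> levels [8 9 9]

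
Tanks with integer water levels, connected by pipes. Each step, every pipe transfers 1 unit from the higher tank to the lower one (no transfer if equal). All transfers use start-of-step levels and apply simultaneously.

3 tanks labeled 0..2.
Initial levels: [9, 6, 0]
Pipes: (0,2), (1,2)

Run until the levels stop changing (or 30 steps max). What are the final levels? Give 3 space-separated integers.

Answer: 5 5 5

Derivation:
Step 1: flows [0->2,1->2] -> levels [8 5 2]
Step 2: flows [0->2,1->2] -> levels [7 4 4]
Step 3: flows [0->2,1=2] -> levels [6 4 5]
Step 4: flows [0->2,2->1] -> levels [5 5 5]
Step 5: flows [0=2,1=2] -> levels [5 5 5]
  -> stable (no change)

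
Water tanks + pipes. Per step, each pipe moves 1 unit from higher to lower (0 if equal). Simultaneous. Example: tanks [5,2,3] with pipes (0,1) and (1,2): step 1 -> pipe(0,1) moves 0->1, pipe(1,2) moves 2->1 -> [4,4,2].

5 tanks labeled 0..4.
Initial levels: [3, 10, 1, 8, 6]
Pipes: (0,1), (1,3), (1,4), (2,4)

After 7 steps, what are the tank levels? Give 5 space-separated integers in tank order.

Step 1: flows [1->0,1->3,1->4,4->2] -> levels [4 7 2 9 6]
Step 2: flows [1->0,3->1,1->4,4->2] -> levels [5 6 3 8 6]
Step 3: flows [1->0,3->1,1=4,4->2] -> levels [6 6 4 7 5]
Step 4: flows [0=1,3->1,1->4,4->2] -> levels [6 6 5 6 5]
Step 5: flows [0=1,1=3,1->4,2=4] -> levels [6 5 5 6 6]
Step 6: flows [0->1,3->1,4->1,4->2] -> levels [5 8 6 5 4]
Step 7: flows [1->0,1->3,1->4,2->4] -> levels [6 5 5 6 6]

Answer: 6 5 5 6 6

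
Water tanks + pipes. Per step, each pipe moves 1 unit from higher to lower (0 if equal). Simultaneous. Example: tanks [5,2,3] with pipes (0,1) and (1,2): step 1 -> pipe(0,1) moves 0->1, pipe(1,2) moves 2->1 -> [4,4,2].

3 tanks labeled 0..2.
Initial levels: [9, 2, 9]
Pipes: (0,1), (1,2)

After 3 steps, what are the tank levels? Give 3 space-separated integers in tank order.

Step 1: flows [0->1,2->1] -> levels [8 4 8]
Step 2: flows [0->1,2->1] -> levels [7 6 7]
Step 3: flows [0->1,2->1] -> levels [6 8 6]

Answer: 6 8 6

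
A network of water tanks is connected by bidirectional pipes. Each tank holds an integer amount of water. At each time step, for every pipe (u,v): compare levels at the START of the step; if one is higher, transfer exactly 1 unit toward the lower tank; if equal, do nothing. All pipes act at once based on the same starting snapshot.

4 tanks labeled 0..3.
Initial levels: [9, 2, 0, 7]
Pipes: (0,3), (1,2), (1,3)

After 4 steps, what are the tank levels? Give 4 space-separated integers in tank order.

Answer: 6 3 3 6

Derivation:
Step 1: flows [0->3,1->2,3->1] -> levels [8 2 1 7]
Step 2: flows [0->3,1->2,3->1] -> levels [7 2 2 7]
Step 3: flows [0=3,1=2,3->1] -> levels [7 3 2 6]
Step 4: flows [0->3,1->2,3->1] -> levels [6 3 3 6]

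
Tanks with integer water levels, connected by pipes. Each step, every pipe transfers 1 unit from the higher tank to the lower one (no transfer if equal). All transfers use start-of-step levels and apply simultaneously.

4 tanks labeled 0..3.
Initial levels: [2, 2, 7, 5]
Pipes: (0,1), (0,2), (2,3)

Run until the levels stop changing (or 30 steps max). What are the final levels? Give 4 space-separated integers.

Step 1: flows [0=1,2->0,2->3] -> levels [3 2 5 6]
Step 2: flows [0->1,2->0,3->2] -> levels [3 3 5 5]
Step 3: flows [0=1,2->0,2=3] -> levels [4 3 4 5]
Step 4: flows [0->1,0=2,3->2] -> levels [3 4 5 4]
Step 5: flows [1->0,2->0,2->3] -> levels [5 3 3 5]
Step 6: flows [0->1,0->2,3->2] -> levels [3 4 5 4]
  -> period-2 cycle: step 6 state = step 4 state; never stabilizes
  -> state at step 30: (30-4) mod 2 = 0, same as step 4 -> [3 4 5 4]

Answer: 3 4 5 4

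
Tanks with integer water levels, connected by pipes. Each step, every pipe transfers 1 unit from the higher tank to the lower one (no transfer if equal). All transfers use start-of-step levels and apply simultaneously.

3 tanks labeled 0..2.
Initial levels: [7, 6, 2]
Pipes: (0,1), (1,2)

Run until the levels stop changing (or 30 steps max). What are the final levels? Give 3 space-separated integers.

Answer: 5 5 5

Derivation:
Step 1: flows [0->1,1->2] -> levels [6 6 3]
Step 2: flows [0=1,1->2] -> levels [6 5 4]
Step 3: flows [0->1,1->2] -> levels [5 5 5]
Step 4: flows [0=1,1=2] -> levels [5 5 5]
  -> stable (no change)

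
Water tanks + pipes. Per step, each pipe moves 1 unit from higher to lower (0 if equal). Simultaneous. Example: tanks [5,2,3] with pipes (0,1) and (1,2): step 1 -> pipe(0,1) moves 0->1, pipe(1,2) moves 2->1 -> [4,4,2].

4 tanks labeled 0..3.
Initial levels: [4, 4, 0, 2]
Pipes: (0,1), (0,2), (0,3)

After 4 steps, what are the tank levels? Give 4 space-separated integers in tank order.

Answer: 4 2 2 2

Derivation:
Step 1: flows [0=1,0->2,0->3] -> levels [2 4 1 3]
Step 2: flows [1->0,0->2,3->0] -> levels [3 3 2 2]
Step 3: flows [0=1,0->2,0->3] -> levels [1 3 3 3]
Step 4: flows [1->0,2->0,3->0] -> levels [4 2 2 2]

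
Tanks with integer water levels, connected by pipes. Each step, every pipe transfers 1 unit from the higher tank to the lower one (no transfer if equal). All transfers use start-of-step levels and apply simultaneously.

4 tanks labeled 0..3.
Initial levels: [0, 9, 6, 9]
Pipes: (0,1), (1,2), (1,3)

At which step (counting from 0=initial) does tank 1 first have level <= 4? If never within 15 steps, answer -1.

Step 1: flows [1->0,1->2,1=3] -> levels [1 7 7 9]
Step 2: flows [1->0,1=2,3->1] -> levels [2 7 7 8]
Step 3: flows [1->0,1=2,3->1] -> levels [3 7 7 7]
Step 4: flows [1->0,1=2,1=3] -> levels [4 6 7 7]
Step 5: flows [1->0,2->1,3->1] -> levels [5 7 6 6]
Step 6: flows [1->0,1->2,1->3] -> levels [6 4 7 7]
Tank 1 first reaches <=4 at step 6

Answer: 6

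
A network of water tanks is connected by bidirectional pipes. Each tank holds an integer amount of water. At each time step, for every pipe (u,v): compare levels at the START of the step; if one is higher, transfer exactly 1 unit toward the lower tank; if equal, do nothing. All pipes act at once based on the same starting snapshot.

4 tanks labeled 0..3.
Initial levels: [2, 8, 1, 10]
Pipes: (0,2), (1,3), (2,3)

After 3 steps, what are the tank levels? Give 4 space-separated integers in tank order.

Step 1: flows [0->2,3->1,3->2] -> levels [1 9 3 8]
Step 2: flows [2->0,1->3,3->2] -> levels [2 8 3 8]
Step 3: flows [2->0,1=3,3->2] -> levels [3 8 3 7]

Answer: 3 8 3 7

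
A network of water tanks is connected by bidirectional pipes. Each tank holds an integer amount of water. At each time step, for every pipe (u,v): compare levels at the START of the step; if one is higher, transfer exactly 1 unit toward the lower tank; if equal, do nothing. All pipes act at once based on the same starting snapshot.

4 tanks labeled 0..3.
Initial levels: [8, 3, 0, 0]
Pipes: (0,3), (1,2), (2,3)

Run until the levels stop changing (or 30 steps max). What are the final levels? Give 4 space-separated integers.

Step 1: flows [0->3,1->2,2=3] -> levels [7 2 1 1]
Step 2: flows [0->3,1->2,2=3] -> levels [6 1 2 2]
Step 3: flows [0->3,2->1,2=3] -> levels [5 2 1 3]
Step 4: flows [0->3,1->2,3->2] -> levels [4 1 3 3]
Step 5: flows [0->3,2->1,2=3] -> levels [3 2 2 4]
Step 6: flows [3->0,1=2,3->2] -> levels [4 2 3 2]
Step 7: flows [0->3,2->1,2->3] -> levels [3 3 1 4]
Step 8: flows [3->0,1->2,3->2] -> levels [4 2 3 2]
  -> period-2 cycle: step 8 state = step 6 state; never stabilizes
  -> state at step 30: (30-6) mod 2 = 0, same as step 6 -> [4 2 3 2]

Answer: 4 2 3 2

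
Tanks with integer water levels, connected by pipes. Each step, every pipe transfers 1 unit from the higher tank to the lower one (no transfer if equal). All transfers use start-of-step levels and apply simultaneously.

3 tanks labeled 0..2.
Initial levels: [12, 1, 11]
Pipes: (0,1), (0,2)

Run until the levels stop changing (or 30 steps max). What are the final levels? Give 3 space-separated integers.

Step 1: flows [0->1,0->2] -> levels [10 2 12]
Step 2: flows [0->1,2->0] -> levels [10 3 11]
Step 3: flows [0->1,2->0] -> levels [10 4 10]
Step 4: flows [0->1,0=2] -> levels [9 5 10]
Step 5: flows [0->1,2->0] -> levels [9 6 9]
Step 6: flows [0->1,0=2] -> levels [8 7 9]
Step 7: flows [0->1,2->0] -> levels [8 8 8]
Step 8: flows [0=1,0=2] -> levels [8 8 8]
  -> stable (no change)

Answer: 8 8 8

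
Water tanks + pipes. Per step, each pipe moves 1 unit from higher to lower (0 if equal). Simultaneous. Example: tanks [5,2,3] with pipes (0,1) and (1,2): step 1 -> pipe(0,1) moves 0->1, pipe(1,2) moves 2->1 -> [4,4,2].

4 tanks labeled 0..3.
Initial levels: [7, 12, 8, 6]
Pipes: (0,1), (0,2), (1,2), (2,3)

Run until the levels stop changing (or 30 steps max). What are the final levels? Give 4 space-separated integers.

Answer: 8 8 10 7

Derivation:
Step 1: flows [1->0,2->0,1->2,2->3] -> levels [9 10 7 7]
Step 2: flows [1->0,0->2,1->2,2=3] -> levels [9 8 9 7]
Step 3: flows [0->1,0=2,2->1,2->3] -> levels [8 10 7 8]
Step 4: flows [1->0,0->2,1->2,3->2] -> levels [8 8 10 7]
Step 5: flows [0=1,2->0,2->1,2->3] -> levels [9 9 7 8]
Step 6: flows [0=1,0->2,1->2,3->2] -> levels [8 8 10 7]
  -> period-2 cycle: step 6 state = step 4 state; never stabilizes
  -> state at step 30: (30-4) mod 2 = 0, same as step 4 -> [8 8 10 7]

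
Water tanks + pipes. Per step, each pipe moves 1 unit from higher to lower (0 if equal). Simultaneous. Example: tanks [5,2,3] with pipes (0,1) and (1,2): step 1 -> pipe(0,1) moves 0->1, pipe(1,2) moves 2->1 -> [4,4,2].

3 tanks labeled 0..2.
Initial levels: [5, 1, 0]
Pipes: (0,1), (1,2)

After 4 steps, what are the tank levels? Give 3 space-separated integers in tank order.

Answer: 2 2 2

Derivation:
Step 1: flows [0->1,1->2] -> levels [4 1 1]
Step 2: flows [0->1,1=2] -> levels [3 2 1]
Step 3: flows [0->1,1->2] -> levels [2 2 2]
Step 4: flows [0=1,1=2] -> levels [2 2 2]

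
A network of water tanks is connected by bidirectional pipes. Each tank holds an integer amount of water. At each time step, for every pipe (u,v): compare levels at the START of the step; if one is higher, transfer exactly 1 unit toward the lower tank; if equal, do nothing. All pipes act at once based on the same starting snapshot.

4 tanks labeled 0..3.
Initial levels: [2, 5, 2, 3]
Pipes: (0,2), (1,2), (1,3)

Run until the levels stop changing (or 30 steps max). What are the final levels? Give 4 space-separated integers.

Step 1: flows [0=2,1->2,1->3] -> levels [2 3 3 4]
Step 2: flows [2->0,1=2,3->1] -> levels [3 4 2 3]
Step 3: flows [0->2,1->2,1->3] -> levels [2 2 4 4]
Step 4: flows [2->0,2->1,3->1] -> levels [3 4 2 3]
  -> period-2 cycle: step 4 state = step 2 state; never stabilizes
  -> state at step 30: (30-2) mod 2 = 0, same as step 2 -> [3 4 2 3]

Answer: 3 4 2 3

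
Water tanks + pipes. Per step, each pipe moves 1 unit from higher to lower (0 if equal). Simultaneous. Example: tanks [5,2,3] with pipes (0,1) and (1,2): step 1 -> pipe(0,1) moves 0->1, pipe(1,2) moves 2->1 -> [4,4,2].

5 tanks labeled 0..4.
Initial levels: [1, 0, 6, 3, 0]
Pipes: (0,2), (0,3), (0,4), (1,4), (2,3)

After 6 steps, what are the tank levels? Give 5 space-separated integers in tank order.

Answer: 4 2 2 2 0

Derivation:
Step 1: flows [2->0,3->0,0->4,1=4,2->3] -> levels [2 0 4 3 1]
Step 2: flows [2->0,3->0,0->4,4->1,2->3] -> levels [3 1 2 3 1]
Step 3: flows [0->2,0=3,0->4,1=4,3->2] -> levels [1 1 4 2 2]
Step 4: flows [2->0,3->0,4->0,4->1,2->3] -> levels [4 2 2 2 0]
Step 5: flows [0->2,0->3,0->4,1->4,2=3] -> levels [1 1 3 3 2]
Step 6: flows [2->0,3->0,4->0,4->1,2=3] -> levels [4 2 2 2 0]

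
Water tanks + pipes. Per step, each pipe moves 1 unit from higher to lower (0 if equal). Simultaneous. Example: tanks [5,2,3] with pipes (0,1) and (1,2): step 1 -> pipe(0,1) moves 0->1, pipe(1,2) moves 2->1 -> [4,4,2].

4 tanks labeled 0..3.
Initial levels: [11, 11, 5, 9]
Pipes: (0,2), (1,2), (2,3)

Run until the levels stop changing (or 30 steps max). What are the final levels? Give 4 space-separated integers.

Step 1: flows [0->2,1->2,3->2] -> levels [10 10 8 8]
Step 2: flows [0->2,1->2,2=3] -> levels [9 9 10 8]
Step 3: flows [2->0,2->1,2->3] -> levels [10 10 7 9]
Step 4: flows [0->2,1->2,3->2] -> levels [9 9 10 8]
  -> period-2 cycle: step 4 state = step 2 state; never stabilizes
  -> state at step 30: (30-2) mod 2 = 0, same as step 2 -> [9 9 10 8]

Answer: 9 9 10 8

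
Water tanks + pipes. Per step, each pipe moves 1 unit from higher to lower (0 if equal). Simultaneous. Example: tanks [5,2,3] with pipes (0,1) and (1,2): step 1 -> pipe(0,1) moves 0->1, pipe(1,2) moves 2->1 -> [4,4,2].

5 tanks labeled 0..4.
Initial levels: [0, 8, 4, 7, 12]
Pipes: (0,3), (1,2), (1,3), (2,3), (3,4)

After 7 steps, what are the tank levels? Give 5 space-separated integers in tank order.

Step 1: flows [3->0,1->2,1->3,3->2,4->3] -> levels [1 6 6 7 11]
Step 2: flows [3->0,1=2,3->1,3->2,4->3] -> levels [2 7 7 5 10]
Step 3: flows [3->0,1=2,1->3,2->3,4->3] -> levels [3 6 6 7 9]
Step 4: flows [3->0,1=2,3->1,3->2,4->3] -> levels [4 7 7 5 8]
Step 5: flows [3->0,1=2,1->3,2->3,4->3] -> levels [5 6 6 7 7]
Step 6: flows [3->0,1=2,3->1,3->2,3=4] -> levels [6 7 7 4 7]
Step 7: flows [0->3,1=2,1->3,2->3,4->3] -> levels [5 6 6 8 6]

Answer: 5 6 6 8 6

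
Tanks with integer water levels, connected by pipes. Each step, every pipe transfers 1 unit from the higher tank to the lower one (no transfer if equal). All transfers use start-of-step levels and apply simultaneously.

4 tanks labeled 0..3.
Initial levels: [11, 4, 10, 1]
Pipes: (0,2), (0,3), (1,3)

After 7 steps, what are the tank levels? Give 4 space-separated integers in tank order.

Answer: 7 6 7 6

Derivation:
Step 1: flows [0->2,0->3,1->3] -> levels [9 3 11 3]
Step 2: flows [2->0,0->3,1=3] -> levels [9 3 10 4]
Step 3: flows [2->0,0->3,3->1] -> levels [9 4 9 4]
Step 4: flows [0=2,0->3,1=3] -> levels [8 4 9 5]
Step 5: flows [2->0,0->3,3->1] -> levels [8 5 8 5]
Step 6: flows [0=2,0->3,1=3] -> levels [7 5 8 6]
Step 7: flows [2->0,0->3,3->1] -> levels [7 6 7 6]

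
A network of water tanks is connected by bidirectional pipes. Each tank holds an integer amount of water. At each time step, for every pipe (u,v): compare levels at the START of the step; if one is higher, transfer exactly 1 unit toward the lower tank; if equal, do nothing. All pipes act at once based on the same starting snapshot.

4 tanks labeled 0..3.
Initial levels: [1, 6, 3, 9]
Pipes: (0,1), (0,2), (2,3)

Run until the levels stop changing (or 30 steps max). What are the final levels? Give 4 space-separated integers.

Answer: 6 4 4 5

Derivation:
Step 1: flows [1->0,2->0,3->2] -> levels [3 5 3 8]
Step 2: flows [1->0,0=2,3->2] -> levels [4 4 4 7]
Step 3: flows [0=1,0=2,3->2] -> levels [4 4 5 6]
Step 4: flows [0=1,2->0,3->2] -> levels [5 4 5 5]
Step 5: flows [0->1,0=2,2=3] -> levels [4 5 5 5]
Step 6: flows [1->0,2->0,2=3] -> levels [6 4 4 5]
Step 7: flows [0->1,0->2,3->2] -> levels [4 5 6 4]
Step 8: flows [1->0,2->0,2->3] -> levels [6 4 4 5]
  -> period-2 cycle: step 8 state = step 6 state; never stabilizes
  -> state at step 30: (30-6) mod 2 = 0, same as step 6 -> [6 4 4 5]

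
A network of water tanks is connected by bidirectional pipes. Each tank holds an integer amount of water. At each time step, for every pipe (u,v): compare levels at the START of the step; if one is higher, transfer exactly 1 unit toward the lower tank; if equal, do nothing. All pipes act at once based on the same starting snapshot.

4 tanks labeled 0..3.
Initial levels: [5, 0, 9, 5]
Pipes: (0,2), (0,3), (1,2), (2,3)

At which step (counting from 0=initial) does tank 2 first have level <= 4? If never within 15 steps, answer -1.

Step 1: flows [2->0,0=3,2->1,2->3] -> levels [6 1 6 6]
Step 2: flows [0=2,0=3,2->1,2=3] -> levels [6 2 5 6]
Step 3: flows [0->2,0=3,2->1,3->2] -> levels [5 3 6 5]
Step 4: flows [2->0,0=3,2->1,2->3] -> levels [6 4 3 6]
Tank 2 first reaches <=4 at step 4

Answer: 4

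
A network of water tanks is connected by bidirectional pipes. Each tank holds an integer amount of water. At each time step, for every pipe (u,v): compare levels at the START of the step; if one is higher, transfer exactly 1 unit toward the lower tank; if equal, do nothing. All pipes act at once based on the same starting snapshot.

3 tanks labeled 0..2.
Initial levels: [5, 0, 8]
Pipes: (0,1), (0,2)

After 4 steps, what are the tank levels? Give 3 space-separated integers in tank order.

Step 1: flows [0->1,2->0] -> levels [5 1 7]
Step 2: flows [0->1,2->0] -> levels [5 2 6]
Step 3: flows [0->1,2->0] -> levels [5 3 5]
Step 4: flows [0->1,0=2] -> levels [4 4 5]

Answer: 4 4 5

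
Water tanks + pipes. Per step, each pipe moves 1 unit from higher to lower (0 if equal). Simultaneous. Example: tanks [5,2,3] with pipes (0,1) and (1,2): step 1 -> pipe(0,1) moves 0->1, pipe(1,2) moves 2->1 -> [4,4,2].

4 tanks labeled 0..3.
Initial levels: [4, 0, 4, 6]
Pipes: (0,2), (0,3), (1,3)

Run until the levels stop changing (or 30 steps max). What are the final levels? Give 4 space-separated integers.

Step 1: flows [0=2,3->0,3->1] -> levels [5 1 4 4]
Step 2: flows [0->2,0->3,3->1] -> levels [3 2 5 4]
Step 3: flows [2->0,3->0,3->1] -> levels [5 3 4 2]
Step 4: flows [0->2,0->3,1->3] -> levels [3 2 5 4]
  -> period-2 cycle: step 4 state = step 2 state; never stabilizes
  -> state at step 30: (30-2) mod 2 = 0, same as step 2 -> [3 2 5 4]

Answer: 3 2 5 4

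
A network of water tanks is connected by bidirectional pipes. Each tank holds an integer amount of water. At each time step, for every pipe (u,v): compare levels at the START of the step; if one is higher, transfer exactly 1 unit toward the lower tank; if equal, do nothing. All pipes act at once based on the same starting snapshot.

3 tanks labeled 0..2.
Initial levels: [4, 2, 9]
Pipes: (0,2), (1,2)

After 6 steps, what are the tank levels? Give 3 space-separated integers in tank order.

Step 1: flows [2->0,2->1] -> levels [5 3 7]
Step 2: flows [2->0,2->1] -> levels [6 4 5]
Step 3: flows [0->2,2->1] -> levels [5 5 5]
Step 4: flows [0=2,1=2] -> levels [5 5 5]
  -> stable; steps 5..6 unchanged -> [5 5 5]

Answer: 5 5 5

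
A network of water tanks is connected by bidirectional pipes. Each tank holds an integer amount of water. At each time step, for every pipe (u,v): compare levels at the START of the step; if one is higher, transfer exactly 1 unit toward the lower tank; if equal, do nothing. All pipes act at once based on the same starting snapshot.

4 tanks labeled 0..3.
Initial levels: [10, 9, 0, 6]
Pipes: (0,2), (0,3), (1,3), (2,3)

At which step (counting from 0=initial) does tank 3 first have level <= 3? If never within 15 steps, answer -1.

Answer: -1

Derivation:
Step 1: flows [0->2,0->3,1->3,3->2] -> levels [8 8 2 7]
Step 2: flows [0->2,0->3,1->3,3->2] -> levels [6 7 4 8]
Step 3: flows [0->2,3->0,3->1,3->2] -> levels [6 8 6 5]
Step 4: flows [0=2,0->3,1->3,2->3] -> levels [5 7 5 8]
Step 5: flows [0=2,3->0,3->1,3->2] -> levels [6 8 6 5]
  -> period-2 cycle (repeats step 3); tank 3 never drops to <=3
Tank 3 never reaches <=3 within 15 steps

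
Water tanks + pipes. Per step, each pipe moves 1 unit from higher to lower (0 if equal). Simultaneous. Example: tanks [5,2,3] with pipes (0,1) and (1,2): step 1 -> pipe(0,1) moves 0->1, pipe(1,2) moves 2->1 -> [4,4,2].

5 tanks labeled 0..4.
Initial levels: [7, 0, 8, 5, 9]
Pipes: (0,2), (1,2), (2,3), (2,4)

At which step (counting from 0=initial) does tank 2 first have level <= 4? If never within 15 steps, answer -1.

Step 1: flows [2->0,2->1,2->3,4->2] -> levels [8 1 6 6 8]
Step 2: flows [0->2,2->1,2=3,4->2] -> levels [7 2 7 6 7]
Step 3: flows [0=2,2->1,2->3,2=4] -> levels [7 3 5 7 7]
Step 4: flows [0->2,2->1,3->2,4->2] -> levels [6 4 7 6 6]
Step 5: flows [2->0,2->1,2->3,2->4] -> levels [7 5 3 7 7]
Tank 2 first reaches <=4 at step 5

Answer: 5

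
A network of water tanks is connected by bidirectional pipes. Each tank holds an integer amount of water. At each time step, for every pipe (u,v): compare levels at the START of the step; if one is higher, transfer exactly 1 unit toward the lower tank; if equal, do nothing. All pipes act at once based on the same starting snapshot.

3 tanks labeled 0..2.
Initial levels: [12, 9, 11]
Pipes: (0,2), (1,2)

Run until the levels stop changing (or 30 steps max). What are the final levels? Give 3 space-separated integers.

Step 1: flows [0->2,2->1] -> levels [11 10 11]
Step 2: flows [0=2,2->1] -> levels [11 11 10]
Step 3: flows [0->2,1->2] -> levels [10 10 12]
Step 4: flows [2->0,2->1] -> levels [11 11 10]
  -> period-2 cycle: step 4 state = step 2 state; never stabilizes
  -> state at step 30: (30-2) mod 2 = 0, same as step 2 -> [11 11 10]

Answer: 11 11 10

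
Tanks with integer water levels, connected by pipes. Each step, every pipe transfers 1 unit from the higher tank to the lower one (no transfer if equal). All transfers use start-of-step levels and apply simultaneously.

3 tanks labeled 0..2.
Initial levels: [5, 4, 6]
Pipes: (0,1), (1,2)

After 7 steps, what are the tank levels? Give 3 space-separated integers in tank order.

Step 1: flows [0->1,2->1] -> levels [4 6 5]
Step 2: flows [1->0,1->2] -> levels [5 4 6]
  -> period-2 cycle: step 2 state = step 0 state
  -> state at step 7: (7-0) mod 2 = 1, same as step 1 -> [4 6 5]

Answer: 4 6 5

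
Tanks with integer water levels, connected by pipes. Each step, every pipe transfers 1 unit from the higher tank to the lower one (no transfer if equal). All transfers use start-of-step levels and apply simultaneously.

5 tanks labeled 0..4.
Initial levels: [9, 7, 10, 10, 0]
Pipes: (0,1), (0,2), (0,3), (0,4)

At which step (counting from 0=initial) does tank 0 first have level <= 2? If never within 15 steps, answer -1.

Step 1: flows [0->1,2->0,3->0,0->4] -> levels [9 8 9 9 1]
Step 2: flows [0->1,0=2,0=3,0->4] -> levels [7 9 9 9 2]
Step 3: flows [1->0,2->0,3->0,0->4] -> levels [9 8 8 8 3]
Step 4: flows [0->1,0->2,0->3,0->4] -> levels [5 9 9 9 4]
Step 5: flows [1->0,2->0,3->0,0->4] -> levels [7 8 8 8 5]
Step 6: flows [1->0,2->0,3->0,0->4] -> levels [9 7 7 7 6]
Step 7: flows [0->1,0->2,0->3,0->4] -> levels [5 8 8 8 7]
Step 8: flows [1->0,2->0,3->0,4->0] -> levels [9 7 7 7 6]
  -> period-2 cycle (repeats step 6); tank 0 never drops to <=2
Tank 0 never reaches <=2 within 15 steps

Answer: -1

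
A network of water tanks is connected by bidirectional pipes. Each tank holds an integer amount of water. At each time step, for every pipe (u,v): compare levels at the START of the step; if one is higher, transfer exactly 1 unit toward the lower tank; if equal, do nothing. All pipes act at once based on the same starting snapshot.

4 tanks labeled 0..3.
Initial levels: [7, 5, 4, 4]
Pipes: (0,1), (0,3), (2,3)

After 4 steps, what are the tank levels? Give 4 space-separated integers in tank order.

Step 1: flows [0->1,0->3,2=3] -> levels [5 6 4 5]
Step 2: flows [1->0,0=3,3->2] -> levels [6 5 5 4]
Step 3: flows [0->1,0->3,2->3] -> levels [4 6 4 6]
Step 4: flows [1->0,3->0,3->2] -> levels [6 5 5 4]

Answer: 6 5 5 4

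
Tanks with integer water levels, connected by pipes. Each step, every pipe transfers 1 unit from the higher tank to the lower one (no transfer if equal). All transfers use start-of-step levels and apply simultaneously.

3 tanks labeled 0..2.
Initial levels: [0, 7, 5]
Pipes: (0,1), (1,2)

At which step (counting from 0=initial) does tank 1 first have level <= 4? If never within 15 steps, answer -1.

Step 1: flows [1->0,1->2] -> levels [1 5 6]
Step 2: flows [1->0,2->1] -> levels [2 5 5]
Step 3: flows [1->0,1=2] -> levels [3 4 5]
Tank 1 first reaches <=4 at step 3

Answer: 3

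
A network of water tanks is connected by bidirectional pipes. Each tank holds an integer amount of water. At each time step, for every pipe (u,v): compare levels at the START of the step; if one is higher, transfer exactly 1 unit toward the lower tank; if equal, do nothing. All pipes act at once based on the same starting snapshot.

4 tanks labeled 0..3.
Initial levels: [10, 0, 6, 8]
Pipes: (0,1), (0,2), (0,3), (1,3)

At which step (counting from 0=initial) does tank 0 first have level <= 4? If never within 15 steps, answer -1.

Answer: -1

Derivation:
Step 1: flows [0->1,0->2,0->3,3->1] -> levels [7 2 7 8]
Step 2: flows [0->1,0=2,3->0,3->1] -> levels [7 4 7 6]
Step 3: flows [0->1,0=2,0->3,3->1] -> levels [5 6 7 6]
Step 4: flows [1->0,2->0,3->0,1=3] -> levels [8 5 6 5]
Step 5: flows [0->1,0->2,0->3,1=3] -> levels [5 6 7 6]
  -> period-2 cycle (repeats step 3); tank 0 never drops to <=4
Tank 0 never reaches <=4 within 15 steps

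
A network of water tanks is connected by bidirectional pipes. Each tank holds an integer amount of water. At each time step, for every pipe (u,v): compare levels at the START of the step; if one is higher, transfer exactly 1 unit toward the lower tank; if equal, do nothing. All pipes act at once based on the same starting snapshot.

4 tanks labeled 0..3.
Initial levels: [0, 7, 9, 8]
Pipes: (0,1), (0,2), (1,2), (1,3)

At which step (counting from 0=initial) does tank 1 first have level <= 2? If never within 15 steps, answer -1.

Step 1: flows [1->0,2->0,2->1,3->1] -> levels [2 8 7 7]
Step 2: flows [1->0,2->0,1->2,1->3] -> levels [4 5 7 8]
Step 3: flows [1->0,2->0,2->1,3->1] -> levels [6 6 5 7]
Step 4: flows [0=1,0->2,1->2,3->1] -> levels [5 6 7 6]
Step 5: flows [1->0,2->0,2->1,1=3] -> levels [7 6 5 6]
Step 6: flows [0->1,0->2,1->2,1=3] -> levels [5 6 7 6]
  -> period-2 cycle (repeats step 4); tank 1 never drops to <=2
Tank 1 never reaches <=2 within 15 steps

Answer: -1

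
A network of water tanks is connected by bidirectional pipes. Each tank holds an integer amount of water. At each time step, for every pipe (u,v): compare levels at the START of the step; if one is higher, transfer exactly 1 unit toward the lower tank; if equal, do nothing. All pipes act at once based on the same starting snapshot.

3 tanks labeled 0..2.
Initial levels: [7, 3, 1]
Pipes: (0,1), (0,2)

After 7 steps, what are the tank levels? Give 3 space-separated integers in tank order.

Answer: 5 3 3

Derivation:
Step 1: flows [0->1,0->2] -> levels [5 4 2]
Step 2: flows [0->1,0->2] -> levels [3 5 3]
Step 3: flows [1->0,0=2] -> levels [4 4 3]
Step 4: flows [0=1,0->2] -> levels [3 4 4]
Step 5: flows [1->0,2->0] -> levels [5 3 3]
Step 6: flows [0->1,0->2] -> levels [3 4 4]
  -> period-2 cycle: step 6 state = step 4 state
  -> state at step 7: (7-4) mod 2 = 1, same as step 5 -> [5 3 3]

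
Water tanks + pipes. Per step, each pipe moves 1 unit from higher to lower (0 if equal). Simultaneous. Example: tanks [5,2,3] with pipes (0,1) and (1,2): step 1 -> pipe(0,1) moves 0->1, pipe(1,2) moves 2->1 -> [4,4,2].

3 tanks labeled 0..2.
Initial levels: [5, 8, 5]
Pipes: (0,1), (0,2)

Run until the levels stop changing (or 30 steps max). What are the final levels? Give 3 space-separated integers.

Step 1: flows [1->0,0=2] -> levels [6 7 5]
Step 2: flows [1->0,0->2] -> levels [6 6 6]
Step 3: flows [0=1,0=2] -> levels [6 6 6]
  -> stable (no change)

Answer: 6 6 6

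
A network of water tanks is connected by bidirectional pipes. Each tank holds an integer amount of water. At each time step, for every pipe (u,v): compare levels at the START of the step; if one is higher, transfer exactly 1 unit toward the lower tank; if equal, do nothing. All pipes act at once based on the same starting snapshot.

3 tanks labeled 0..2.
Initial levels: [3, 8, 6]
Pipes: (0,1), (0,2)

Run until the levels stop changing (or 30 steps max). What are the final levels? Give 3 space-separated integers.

Answer: 7 5 5

Derivation:
Step 1: flows [1->0,2->0] -> levels [5 7 5]
Step 2: flows [1->0,0=2] -> levels [6 6 5]
Step 3: flows [0=1,0->2] -> levels [5 6 6]
Step 4: flows [1->0,2->0] -> levels [7 5 5]
Step 5: flows [0->1,0->2] -> levels [5 6 6]
  -> period-2 cycle: step 5 state = step 3 state; never stabilizes
  -> state at step 30: (30-3) mod 2 = 1, same as step 4 -> [7 5 5]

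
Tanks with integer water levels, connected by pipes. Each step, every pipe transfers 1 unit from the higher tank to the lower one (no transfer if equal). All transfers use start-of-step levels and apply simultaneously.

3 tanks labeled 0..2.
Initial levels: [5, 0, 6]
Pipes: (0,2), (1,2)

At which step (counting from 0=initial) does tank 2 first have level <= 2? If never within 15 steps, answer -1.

Answer: -1

Derivation:
Step 1: flows [2->0,2->1] -> levels [6 1 4]
Step 2: flows [0->2,2->1] -> levels [5 2 4]
Step 3: flows [0->2,2->1] -> levels [4 3 4]
Step 4: flows [0=2,2->1] -> levels [4 4 3]
Step 5: flows [0->2,1->2] -> levels [3 3 5]
Step 6: flows [2->0,2->1] -> levels [4 4 3]
  -> period-2 cycle (repeats step 4); tank 2 never drops to <=2
Tank 2 never reaches <=2 within 15 steps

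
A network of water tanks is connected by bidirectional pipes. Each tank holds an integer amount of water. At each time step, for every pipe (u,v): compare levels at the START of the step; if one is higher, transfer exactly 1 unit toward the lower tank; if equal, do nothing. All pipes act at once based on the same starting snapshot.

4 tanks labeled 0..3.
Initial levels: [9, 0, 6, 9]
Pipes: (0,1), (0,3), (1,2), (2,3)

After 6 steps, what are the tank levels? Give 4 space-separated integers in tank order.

Answer: 6 6 6 6

Derivation:
Step 1: flows [0->1,0=3,2->1,3->2] -> levels [8 2 6 8]
Step 2: flows [0->1,0=3,2->1,3->2] -> levels [7 4 6 7]
Step 3: flows [0->1,0=3,2->1,3->2] -> levels [6 6 6 6]
Step 4: flows [0=1,0=3,1=2,2=3] -> levels [6 6 6 6]
  -> stable; steps 5..6 unchanged -> [6 6 6 6]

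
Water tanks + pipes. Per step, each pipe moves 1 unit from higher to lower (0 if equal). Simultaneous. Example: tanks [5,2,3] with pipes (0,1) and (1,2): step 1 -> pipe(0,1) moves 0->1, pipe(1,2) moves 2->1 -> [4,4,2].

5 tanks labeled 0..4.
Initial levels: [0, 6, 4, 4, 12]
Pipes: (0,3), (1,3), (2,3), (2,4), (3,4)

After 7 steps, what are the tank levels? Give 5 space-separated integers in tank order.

Step 1: flows [3->0,1->3,2=3,4->2,4->3] -> levels [1 5 5 5 10]
Step 2: flows [3->0,1=3,2=3,4->2,4->3] -> levels [2 5 6 5 8]
Step 3: flows [3->0,1=3,2->3,4->2,4->3] -> levels [3 5 6 6 6]
Step 4: flows [3->0,3->1,2=3,2=4,3=4] -> levels [4 6 6 4 6]
Step 5: flows [0=3,1->3,2->3,2=4,4->3] -> levels [4 5 5 7 5]
Step 6: flows [3->0,3->1,3->2,2=4,3->4] -> levels [5 6 6 3 6]
Step 7: flows [0->3,1->3,2->3,2=4,4->3] -> levels [4 5 5 7 5]

Answer: 4 5 5 7 5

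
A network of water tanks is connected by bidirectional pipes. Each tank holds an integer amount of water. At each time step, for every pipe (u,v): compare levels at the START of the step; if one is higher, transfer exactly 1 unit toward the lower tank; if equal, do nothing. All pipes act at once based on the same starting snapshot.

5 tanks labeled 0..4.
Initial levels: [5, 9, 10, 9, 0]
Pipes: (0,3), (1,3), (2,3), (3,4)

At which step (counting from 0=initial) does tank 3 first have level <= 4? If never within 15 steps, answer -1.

Answer: 5

Derivation:
Step 1: flows [3->0,1=3,2->3,3->4] -> levels [6 9 9 8 1]
Step 2: flows [3->0,1->3,2->3,3->4] -> levels [7 8 8 8 2]
Step 3: flows [3->0,1=3,2=3,3->4] -> levels [8 8 8 6 3]
Step 4: flows [0->3,1->3,2->3,3->4] -> levels [7 7 7 8 4]
Step 5: flows [3->0,3->1,3->2,3->4] -> levels [8 8 8 4 5]
Tank 3 first reaches <=4 at step 5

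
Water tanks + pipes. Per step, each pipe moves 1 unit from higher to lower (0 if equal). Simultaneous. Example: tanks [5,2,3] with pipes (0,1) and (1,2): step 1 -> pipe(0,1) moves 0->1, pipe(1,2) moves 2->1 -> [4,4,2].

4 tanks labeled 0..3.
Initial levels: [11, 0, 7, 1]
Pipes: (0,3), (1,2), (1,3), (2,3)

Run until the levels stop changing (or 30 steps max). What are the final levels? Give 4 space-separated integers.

Step 1: flows [0->3,2->1,3->1,2->3] -> levels [10 2 5 2]
Step 2: flows [0->3,2->1,1=3,2->3] -> levels [9 3 3 4]
Step 3: flows [0->3,1=2,3->1,3->2] -> levels [8 4 4 3]
Step 4: flows [0->3,1=2,1->3,2->3] -> levels [7 3 3 6]
Step 5: flows [0->3,1=2,3->1,3->2] -> levels [6 4 4 5]
Step 6: flows [0->3,1=2,3->1,3->2] -> levels [5 5 5 4]
Step 7: flows [0->3,1=2,1->3,2->3] -> levels [4 4 4 7]
Step 8: flows [3->0,1=2,3->1,3->2] -> levels [5 5 5 4]
  -> period-2 cycle: step 8 state = step 6 state; never stabilizes
  -> state at step 30: (30-6) mod 2 = 0, same as step 6 -> [5 5 5 4]

Answer: 5 5 5 4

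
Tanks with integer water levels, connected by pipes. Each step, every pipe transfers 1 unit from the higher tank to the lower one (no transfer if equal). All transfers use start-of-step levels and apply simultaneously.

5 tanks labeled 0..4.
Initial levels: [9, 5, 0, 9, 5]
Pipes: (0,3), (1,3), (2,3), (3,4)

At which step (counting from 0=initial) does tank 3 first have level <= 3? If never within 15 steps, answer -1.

Step 1: flows [0=3,3->1,3->2,3->4] -> levels [9 6 1 6 6]
Step 2: flows [0->3,1=3,3->2,3=4] -> levels [8 6 2 6 6]
Step 3: flows [0->3,1=3,3->2,3=4] -> levels [7 6 3 6 6]
Step 4: flows [0->3,1=3,3->2,3=4] -> levels [6 6 4 6 6]
Step 5: flows [0=3,1=3,3->2,3=4] -> levels [6 6 5 5 6]
Step 6: flows [0->3,1->3,2=3,4->3] -> levels [5 5 5 8 5]
Step 7: flows [3->0,3->1,3->2,3->4] -> levels [6 6 6 4 6]
Step 8: flows [0->3,1->3,2->3,4->3] -> levels [5 5 5 8 5]
  -> period-2 cycle (repeats step 6); tank 3 never drops to <=3
Tank 3 never reaches <=3 within 15 steps

Answer: -1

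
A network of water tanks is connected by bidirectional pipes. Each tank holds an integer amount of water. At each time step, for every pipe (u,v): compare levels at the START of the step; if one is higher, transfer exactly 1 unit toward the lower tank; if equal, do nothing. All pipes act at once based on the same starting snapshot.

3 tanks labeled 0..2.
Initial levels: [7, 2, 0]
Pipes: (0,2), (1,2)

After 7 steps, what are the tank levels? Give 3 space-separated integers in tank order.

Step 1: flows [0->2,1->2] -> levels [6 1 2]
Step 2: flows [0->2,2->1] -> levels [5 2 2]
Step 3: flows [0->2,1=2] -> levels [4 2 3]
Step 4: flows [0->2,2->1] -> levels [3 3 3]
Step 5: flows [0=2,1=2] -> levels [3 3 3]
  -> stable; steps 6..7 unchanged -> [3 3 3]

Answer: 3 3 3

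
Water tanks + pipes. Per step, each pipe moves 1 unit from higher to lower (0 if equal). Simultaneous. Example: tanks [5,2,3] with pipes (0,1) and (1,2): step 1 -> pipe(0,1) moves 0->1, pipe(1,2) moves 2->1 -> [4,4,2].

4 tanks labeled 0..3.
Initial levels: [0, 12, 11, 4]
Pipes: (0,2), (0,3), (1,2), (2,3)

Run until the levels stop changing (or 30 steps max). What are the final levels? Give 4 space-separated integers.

Answer: 6 6 9 6

Derivation:
Step 1: flows [2->0,3->0,1->2,2->3] -> levels [2 11 10 4]
Step 2: flows [2->0,3->0,1->2,2->3] -> levels [4 10 9 4]
Step 3: flows [2->0,0=3,1->2,2->3] -> levels [5 9 8 5]
Step 4: flows [2->0,0=3,1->2,2->3] -> levels [6 8 7 6]
Step 5: flows [2->0,0=3,1->2,2->3] -> levels [7 7 6 7]
Step 6: flows [0->2,0=3,1->2,3->2] -> levels [6 6 9 6]
Step 7: flows [2->0,0=3,2->1,2->3] -> levels [7 7 6 7]
  -> period-2 cycle: step 7 state = step 5 state; never stabilizes
  -> state at step 30: (30-5) mod 2 = 1, same as step 6 -> [6 6 9 6]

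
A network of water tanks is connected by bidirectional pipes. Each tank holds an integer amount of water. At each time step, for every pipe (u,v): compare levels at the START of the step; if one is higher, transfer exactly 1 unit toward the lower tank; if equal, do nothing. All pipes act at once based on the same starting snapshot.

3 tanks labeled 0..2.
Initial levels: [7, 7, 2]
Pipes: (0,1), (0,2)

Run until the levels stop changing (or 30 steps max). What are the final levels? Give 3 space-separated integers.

Answer: 6 5 5

Derivation:
Step 1: flows [0=1,0->2] -> levels [6 7 3]
Step 2: flows [1->0,0->2] -> levels [6 6 4]
Step 3: flows [0=1,0->2] -> levels [5 6 5]
Step 4: flows [1->0,0=2] -> levels [6 5 5]
Step 5: flows [0->1,0->2] -> levels [4 6 6]
Step 6: flows [1->0,2->0] -> levels [6 5 5]
  -> period-2 cycle: step 6 state = step 4 state; never stabilizes
  -> state at step 30: (30-4) mod 2 = 0, same as step 4 -> [6 5 5]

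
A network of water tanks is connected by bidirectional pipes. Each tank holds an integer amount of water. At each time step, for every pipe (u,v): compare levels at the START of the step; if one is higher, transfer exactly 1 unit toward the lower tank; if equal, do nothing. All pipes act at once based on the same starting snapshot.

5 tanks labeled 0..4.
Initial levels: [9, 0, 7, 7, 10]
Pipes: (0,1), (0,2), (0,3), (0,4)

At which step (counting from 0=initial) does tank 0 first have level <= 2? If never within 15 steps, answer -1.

Answer: -1

Derivation:
Step 1: flows [0->1,0->2,0->3,4->0] -> levels [7 1 8 8 9]
Step 2: flows [0->1,2->0,3->0,4->0] -> levels [9 2 7 7 8]
Step 3: flows [0->1,0->2,0->3,0->4] -> levels [5 3 8 8 9]
Step 4: flows [0->1,2->0,3->0,4->0] -> levels [7 4 7 7 8]
Step 5: flows [0->1,0=2,0=3,4->0] -> levels [7 5 7 7 7]
Step 6: flows [0->1,0=2,0=3,0=4] -> levels [6 6 7 7 7]
Step 7: flows [0=1,2->0,3->0,4->0] -> levels [9 6 6 6 6]
Step 8: flows [0->1,0->2,0->3,0->4] -> levels [5 7 7 7 7]
Step 9: flows [1->0,2->0,3->0,4->0] -> levels [9 6 6 6 6]
  -> period-2 cycle (repeats step 7); tank 0 never drops to <=2
Tank 0 never reaches <=2 within 15 steps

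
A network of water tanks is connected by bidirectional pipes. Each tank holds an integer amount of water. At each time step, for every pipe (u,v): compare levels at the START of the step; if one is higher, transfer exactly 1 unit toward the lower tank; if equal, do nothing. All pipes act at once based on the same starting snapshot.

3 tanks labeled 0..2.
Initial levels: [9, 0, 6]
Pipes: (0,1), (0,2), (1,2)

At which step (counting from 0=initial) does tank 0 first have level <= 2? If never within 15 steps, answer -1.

Answer: -1

Derivation:
Step 1: flows [0->1,0->2,2->1] -> levels [7 2 6]
Step 2: flows [0->1,0->2,2->1] -> levels [5 4 6]
Step 3: flows [0->1,2->0,2->1] -> levels [5 6 4]
Step 4: flows [1->0,0->2,1->2] -> levels [5 4 6]
  -> period-2 cycle (repeats step 2); tank 0 never drops to <=2
Tank 0 never reaches <=2 within 15 steps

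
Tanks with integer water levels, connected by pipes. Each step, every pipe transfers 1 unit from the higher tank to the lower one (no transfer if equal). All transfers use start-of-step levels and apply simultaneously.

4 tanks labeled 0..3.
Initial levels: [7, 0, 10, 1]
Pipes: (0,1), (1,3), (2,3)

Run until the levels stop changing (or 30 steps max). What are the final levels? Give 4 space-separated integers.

Answer: 5 3 4 6

Derivation:
Step 1: flows [0->1,3->1,2->3] -> levels [6 2 9 1]
Step 2: flows [0->1,1->3,2->3] -> levels [5 2 8 3]
Step 3: flows [0->1,3->1,2->3] -> levels [4 4 7 3]
Step 4: flows [0=1,1->3,2->3] -> levels [4 3 6 5]
Step 5: flows [0->1,3->1,2->3] -> levels [3 5 5 5]
Step 6: flows [1->0,1=3,2=3] -> levels [4 4 5 5]
Step 7: flows [0=1,3->1,2=3] -> levels [4 5 5 4]
Step 8: flows [1->0,1->3,2->3] -> levels [5 3 4 6]
Step 9: flows [0->1,3->1,3->2] -> levels [4 5 5 4]
  -> period-2 cycle: step 9 state = step 7 state; never stabilizes
  -> state at step 30: (30-7) mod 2 = 1, same as step 8 -> [5 3 4 6]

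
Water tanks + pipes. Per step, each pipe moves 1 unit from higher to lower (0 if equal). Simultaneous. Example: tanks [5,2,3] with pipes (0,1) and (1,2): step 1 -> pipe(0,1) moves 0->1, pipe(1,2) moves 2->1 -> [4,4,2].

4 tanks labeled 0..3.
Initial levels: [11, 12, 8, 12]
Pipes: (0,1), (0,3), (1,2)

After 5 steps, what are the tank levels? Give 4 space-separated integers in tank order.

Step 1: flows [1->0,3->0,1->2] -> levels [13 10 9 11]
Step 2: flows [0->1,0->3,1->2] -> levels [11 10 10 12]
Step 3: flows [0->1,3->0,1=2] -> levels [11 11 10 11]
Step 4: flows [0=1,0=3,1->2] -> levels [11 10 11 11]
Step 5: flows [0->1,0=3,2->1] -> levels [10 12 10 11]

Answer: 10 12 10 11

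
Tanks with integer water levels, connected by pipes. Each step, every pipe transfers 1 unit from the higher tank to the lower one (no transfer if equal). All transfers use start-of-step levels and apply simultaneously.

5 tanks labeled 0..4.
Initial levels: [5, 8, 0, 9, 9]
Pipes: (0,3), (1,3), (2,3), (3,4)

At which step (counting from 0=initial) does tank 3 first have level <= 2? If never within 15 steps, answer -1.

Answer: -1

Derivation:
Step 1: flows [3->0,3->1,3->2,3=4] -> levels [6 9 1 6 9]
Step 2: flows [0=3,1->3,3->2,4->3] -> levels [6 8 2 7 8]
Step 3: flows [3->0,1->3,3->2,4->3] -> levels [7 7 3 7 7]
Step 4: flows [0=3,1=3,3->2,3=4] -> levels [7 7 4 6 7]
Step 5: flows [0->3,1->3,3->2,4->3] -> levels [6 6 5 8 6]
Step 6: flows [3->0,3->1,3->2,3->4] -> levels [7 7 6 4 7]
Step 7: flows [0->3,1->3,2->3,4->3] -> levels [6 6 5 8 6]
  -> period-2 cycle (repeats step 5); tank 3 never drops to <=2
Tank 3 never reaches <=2 within 15 steps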